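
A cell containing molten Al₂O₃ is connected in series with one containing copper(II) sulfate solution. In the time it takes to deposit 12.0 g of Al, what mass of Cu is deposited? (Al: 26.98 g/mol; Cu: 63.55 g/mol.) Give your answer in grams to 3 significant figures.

42.4 g

n(Al) = 12.0 / 26.98 = 0.4448 mol
Al³⁺ + 3e⁻ → Al, so n(e⁻) = 3 × 0.4448 = 1.334 mol
In series, the same 1.334 mol of electrons flows through the second cell.
Cu²⁺ + 2e⁻ → Cu, so n(Cu) = 1.334 / 2 = 0.6670 mol
m(Cu) = 0.6670 × 63.55 = 42.4 g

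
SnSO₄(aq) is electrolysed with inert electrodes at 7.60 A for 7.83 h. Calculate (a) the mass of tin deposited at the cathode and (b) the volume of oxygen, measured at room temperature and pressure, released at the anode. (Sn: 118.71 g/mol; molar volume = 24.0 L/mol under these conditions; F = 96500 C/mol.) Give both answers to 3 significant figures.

Q = 7.60 × 28188 = 2.142×10^5 C; n(e⁻) = 2.142×10^5 / 96500 = 2.220 mol
Cathode: Sn²⁺ + 2e⁻ → Sn → n(Sn) = 2.220/2 = 1.110 mol → 132 g
Anode: 2H₂O → O₂ + 4H⁺ + 4e⁻ → n(O₂) = 2.220/4 = 0.5550 mol → 13.3 L

132 g Sn; 13.3 L O₂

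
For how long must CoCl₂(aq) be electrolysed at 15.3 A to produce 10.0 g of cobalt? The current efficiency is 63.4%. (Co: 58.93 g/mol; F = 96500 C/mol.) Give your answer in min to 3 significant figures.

n(Co) = 10.0 / 58.93 = 0.1697 mol
Co²⁺ + 2e⁻ → Co, so n(e⁻) = 2 × 0.1697 = 0.3394 mol
Q = 0.3394 × 96500 / 0.634 = 51660 C
t = Q / I = 51660 / 15.3 = 3376 s = 56.3 min

56.3 min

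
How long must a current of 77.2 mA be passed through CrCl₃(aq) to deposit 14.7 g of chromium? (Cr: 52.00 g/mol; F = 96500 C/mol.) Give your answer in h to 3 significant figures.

294 h

n(Cr) = 14.7 / 52.00 = 0.2827 mol
Cr³⁺ + 3e⁻ → Cr, so n(e⁻) = 3 × 0.2827 = 0.8481 mol
Q = 0.8481 × 96500 = 81840 C
t = Q / I = 81840 / 0.0772 = 1.060×10^6 s = 294 h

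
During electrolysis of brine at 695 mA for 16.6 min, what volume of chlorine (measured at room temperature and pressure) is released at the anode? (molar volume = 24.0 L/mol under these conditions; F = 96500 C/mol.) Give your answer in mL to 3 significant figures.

Charge passed = 0.695 × 996 = 692.2 C
n(e⁻) = Q/F = 692.2/96500 = 0.007173 mol
2Cl⁻ → Cl₂ + 2e⁻, so n(Cl₂) = 0.007173 / 2 = 0.003587 mol
V = 0.003587 × 24.0 = 0.08609 L
= 86.1 mL

86.1 mL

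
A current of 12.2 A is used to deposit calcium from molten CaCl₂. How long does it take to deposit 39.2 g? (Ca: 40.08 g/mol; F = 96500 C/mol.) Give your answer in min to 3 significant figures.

258 min

n(Ca) = 39.2 / 40.08 = 0.9780 mol
Ca²⁺ + 2e⁻ → Ca, so n(e⁻) = 2 × 0.9780 = 1.956 mol
Q = 1.956 × 96500 = 1.888×10^5 C
t = Q / I = 1.888×10^5 / 12.2 = 15480 s = 258 min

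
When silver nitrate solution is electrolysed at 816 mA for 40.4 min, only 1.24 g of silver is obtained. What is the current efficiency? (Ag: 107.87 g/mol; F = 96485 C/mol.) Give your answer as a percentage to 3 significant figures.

56.1%

Q = 0.816 × 2424 = 1978 C
n(e⁻) = 1978 / 96485 = 0.02050 mol
Ag⁺ + e⁻ → Ag, so theoretical n(Ag) = 0.02050 mol → 2.211 g
Efficiency = 1.24 / 2.211 = 0.5608 = 56.1%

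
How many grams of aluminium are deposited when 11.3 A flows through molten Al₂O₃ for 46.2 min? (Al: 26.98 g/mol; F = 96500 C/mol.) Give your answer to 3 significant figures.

Q = 11.3 A × 2772 s = 31320 C
n(e⁻) = Q/F = 31320/96500 = 0.3246 mol
Al³⁺ + 3e⁻ → Al, so n(Al) = 0.3246 / 3 = 0.1082 mol
m = 0.1082 × 26.98 = 2.92 g

2.92 g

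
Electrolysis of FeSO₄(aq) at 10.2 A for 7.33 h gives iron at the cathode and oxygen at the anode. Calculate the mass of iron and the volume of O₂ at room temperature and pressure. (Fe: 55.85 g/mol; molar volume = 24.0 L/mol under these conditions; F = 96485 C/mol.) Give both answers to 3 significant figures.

Q = 10.2 × 26388 = 2.692×10^5 C; n(e⁻) = 2.692×10^5 / 96485 = 2.790 mol
Cathode: Fe²⁺ + 2e⁻ → Fe → n(Fe) = 2.790/2 = 1.395 mol → 77.9 g
Anode: 2H₂O → O₂ + 4H⁺ + 4e⁻ → n(O₂) = 2.790/4 = 0.6975 mol → 16.7 L

77.9 g Fe; 16.7 L O₂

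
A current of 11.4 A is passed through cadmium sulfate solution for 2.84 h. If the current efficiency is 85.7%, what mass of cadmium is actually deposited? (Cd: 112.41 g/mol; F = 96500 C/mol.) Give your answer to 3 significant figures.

58.2 g

Q = 11.4 × 10224 = 1.166×10^5 C
n(e⁻) = 1.166×10^5 / 96500 = 1.208 mol
Cd²⁺ + 2e⁻ → Cd, so theoretical m(Cd) = 0.6040 × 112.41 = 67.90 g
Actual mass = 85.7% × 67.90 = 58.2 g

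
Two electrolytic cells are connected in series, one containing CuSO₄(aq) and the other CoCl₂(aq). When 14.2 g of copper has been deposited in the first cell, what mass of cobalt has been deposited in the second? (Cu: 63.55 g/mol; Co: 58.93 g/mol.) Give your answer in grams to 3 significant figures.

13.2 g

n(Cu) = 14.2 / 63.55 = 0.2234 mol
Cu²⁺ + 2e⁻ → Cu, so n(e⁻) = 2 × 0.2234 = 0.4468 mol
Same current for the same time ⇒ same n(e⁻) = 0.4468 mol in both cells.
Co²⁺ + 2e⁻ → Co, so n(Co) = 0.4468 / 2 = 0.2234 mol
m(Co) = 0.2234 × 58.93 = 13.2 g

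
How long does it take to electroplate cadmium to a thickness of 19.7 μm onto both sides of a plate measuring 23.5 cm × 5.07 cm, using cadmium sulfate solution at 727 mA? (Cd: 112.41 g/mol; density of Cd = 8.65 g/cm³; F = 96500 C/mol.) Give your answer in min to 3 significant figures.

Plated area = 2 × 23.5 × 5.07 = 238.3 cm²
Volume = 238.3 × 19.7×10⁻⁴ cm = 0.4695 cm³
m(Cd) = 0.4695 × 8.65 = 4.061 g
n(Cd) = 4.061 / 112.41 = 0.03613 mol; n(e⁻) = 2 × 0.03613 = 0.07226 mol
Q = 0.07226 × 96500 = 6973 C
t = 6973 / 0.727 = 9591 s = 160 min

160 min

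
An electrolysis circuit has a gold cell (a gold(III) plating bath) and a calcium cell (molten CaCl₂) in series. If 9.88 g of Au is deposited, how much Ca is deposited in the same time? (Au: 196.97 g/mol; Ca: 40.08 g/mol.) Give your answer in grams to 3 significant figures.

n(Au) = 9.88 / 196.97 = 0.05016 mol
Au³⁺ + 3e⁻ → Au, so n(e⁻) = 3 × 0.05016 = 0.1505 mol
In series, the same 0.1505 mol of electrons flows through the second cell.
Ca²⁺ + 2e⁻ → Ca, so n(Ca) = 0.1505 / 2 = 0.07525 mol
m(Ca) = 0.07525 × 40.08 = 3.02 g

3.02 g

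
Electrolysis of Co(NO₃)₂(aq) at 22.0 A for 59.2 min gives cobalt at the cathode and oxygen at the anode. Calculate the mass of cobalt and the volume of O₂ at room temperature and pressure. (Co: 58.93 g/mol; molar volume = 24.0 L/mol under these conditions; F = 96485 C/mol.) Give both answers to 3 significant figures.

Q = 22.0 × 3552 = 78140 C; n(e⁻) = 78140 / 96485 = 0.8099 mol
Cathode: Co²⁺ + 2e⁻ → Co → n(Co) = 0.8099/2 = 0.4050 mol → 23.9 g
Anode: 2H₂O → O₂ + 4H⁺ + 4e⁻ → n(O₂) = 0.8099/4 = 0.2025 mol → 4.86 L

23.9 g Co; 4.86 L O₂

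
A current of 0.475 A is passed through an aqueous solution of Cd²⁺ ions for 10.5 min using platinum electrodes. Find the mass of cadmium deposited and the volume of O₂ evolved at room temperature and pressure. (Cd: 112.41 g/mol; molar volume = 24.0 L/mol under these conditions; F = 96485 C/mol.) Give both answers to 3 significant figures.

Q = 0.475 × 630 = 299.3 C; n(e⁻) = 299.3 / 96485 = 0.003102 mol
Cathode: Cd²⁺ + 2e⁻ → Cd → n(Cd) = 0.003102/2 = 0.001551 mol → 0.174 g
Anode: 2H₂O → O₂ + 4H⁺ + 4e⁻ → n(O₂) = 0.003102/4 = 7.755×10^-4 mol → 0.0186 L

0.174 g Cd; 0.0186 L O₂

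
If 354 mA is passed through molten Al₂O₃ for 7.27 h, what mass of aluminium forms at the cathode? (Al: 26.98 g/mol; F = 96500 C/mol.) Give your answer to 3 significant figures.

0.863 g

Q = 0.354 A × 26172 s = 9265 C
Moles of electrons = 9265 / 96500 = 0.09601 mol
Al³⁺ + 3e⁻ → Al, so n(Al) = 0.09601 / 3 = 0.03200 mol
m = 0.03200 × 26.98 = 0.863 g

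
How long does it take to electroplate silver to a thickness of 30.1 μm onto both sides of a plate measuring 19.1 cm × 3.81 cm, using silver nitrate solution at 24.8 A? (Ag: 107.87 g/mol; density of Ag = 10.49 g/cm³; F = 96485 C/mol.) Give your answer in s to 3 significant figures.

166 s

Plated area = 2 × 19.1 × 3.81 = 145.5 cm²
Volume = 145.5 × 30.1×10⁻⁴ cm = 0.4380 cm³
m(Ag) = 0.4380 × 10.49 = 4.595 g
n(Ag) = 4.595 / 107.87 = 0.04260 mol; n(e⁻) = 0.04260 mol
Q = 0.04260 × 96485 = 4110 C
t = 4110 / 24.8 = 165.7 s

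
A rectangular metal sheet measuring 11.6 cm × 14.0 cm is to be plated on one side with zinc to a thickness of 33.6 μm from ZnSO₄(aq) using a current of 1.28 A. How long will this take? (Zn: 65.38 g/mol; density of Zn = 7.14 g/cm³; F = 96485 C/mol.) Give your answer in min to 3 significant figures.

150 min

Plated area = 11.6 × 14.0 = 162.4 cm²
Volume = 162.4 × 33.6×10⁻⁴ cm = 0.5457 cm³
m(Zn) = 0.5457 × 7.14 = 3.896 g
n(Zn) = 3.896 / 65.38 = 0.05959 mol; n(e⁻) = 2 × 0.05959 = 0.1192 mol
Q = 0.1192 × 96485 = 11500 C
t = 11500 / 1.28 = 8984 s = 150 min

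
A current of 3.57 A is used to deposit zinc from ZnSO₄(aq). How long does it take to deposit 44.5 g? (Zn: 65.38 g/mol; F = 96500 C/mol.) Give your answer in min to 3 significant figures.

n(Zn) = 44.5 / 65.38 = 0.6806 mol
Zn²⁺ + 2e⁻ → Zn, so n(e⁻) = 2 × 0.6806 = 1.361 mol
Q = 1.361 × 96500 = 1.313×10^5 C
t = Q / I = 1.313×10^5 / 3.57 = 36780 s = 613 min

613 min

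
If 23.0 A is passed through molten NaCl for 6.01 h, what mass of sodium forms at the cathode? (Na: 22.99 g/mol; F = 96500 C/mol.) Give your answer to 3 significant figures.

Q = It = 23.0 × 21636 = 4.976×10^5 C
n(e⁻) = Q/F = 4.976×10^5/96500 = 5.156 mol
Na⁺ + e⁻ → Na, so n(Na) = 5.156 mol
m = 5.156 × 22.99 = 119 g

119 g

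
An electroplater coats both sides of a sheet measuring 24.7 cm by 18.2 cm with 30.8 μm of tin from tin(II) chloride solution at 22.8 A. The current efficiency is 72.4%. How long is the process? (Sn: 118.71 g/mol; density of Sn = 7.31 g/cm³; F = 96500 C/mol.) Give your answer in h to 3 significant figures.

0.554 h

Plated area = 2 × 24.7 × 18.2 = 899.1 cm²
Volume = 899.1 × 30.8×10⁻⁴ cm = 2.769 cm³
m(Sn) = 2.769 × 7.31 = 20.24 g
n(Sn) = 20.24 / 118.71 = 0.1705 mol; n(e⁻) = 2 × 0.1705 = 0.3410 mol
Q = 0.3410 × 96500 / 0.724 = 45450 C
t = 45450 / 22.8 = 1993 s = 0.554 h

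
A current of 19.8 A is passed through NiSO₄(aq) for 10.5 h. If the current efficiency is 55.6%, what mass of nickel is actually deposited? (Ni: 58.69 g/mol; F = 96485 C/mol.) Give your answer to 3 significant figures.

127 g

Q = 19.8 × 37800 = 7.484×10^5 C
n(e⁻) = 7.484×10^5 / 96485 = 7.757 mol
Ni²⁺ + 2e⁻ → Ni, so theoretical m(Ni) = 3.879 × 58.69 = 227.7 g
Actual mass = 55.6% × 227.7 = 127 g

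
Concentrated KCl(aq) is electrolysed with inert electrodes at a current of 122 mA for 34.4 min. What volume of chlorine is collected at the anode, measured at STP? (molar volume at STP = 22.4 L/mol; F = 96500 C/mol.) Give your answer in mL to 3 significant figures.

Charge passed = 0.122 × 2064 = 251.8 C
n(e⁻) = Q/F = 251.8/96500 = 0.002609 mol
2Cl⁻ → Cl₂ + 2e⁻, so n(Cl₂) = 0.002609 / 2 = 0.001305 mol
V = 0.001305 × 22.4 = 0.02923 L
= 29.2 mL

29.2 mL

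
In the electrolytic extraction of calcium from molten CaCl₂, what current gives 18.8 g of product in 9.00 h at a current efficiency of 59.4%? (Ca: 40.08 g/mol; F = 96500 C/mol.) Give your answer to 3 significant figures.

4.70 A

n(Ca) = 18.8 / 40.08 = 0.4691 mol
Ca²⁺ + 2e⁻ → Ca, so n(e⁻) = 2 × 0.4691 = 0.9382 mol
Q = 0.9382 × 96500 / 0.594 = 1.524×10^5 C
I = Q / t = 1.524×10^5 / 32400 s = 4.70 A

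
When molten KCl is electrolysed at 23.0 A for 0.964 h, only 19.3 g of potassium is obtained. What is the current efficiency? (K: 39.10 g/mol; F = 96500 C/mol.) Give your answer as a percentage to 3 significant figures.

Q = 23.0 × 3470.4 = 79820 C
n(e⁻) = 79820 / 96500 = 0.8272 mol
K⁺ + e⁻ → K, so theoretical n(K) = 0.8272 mol → 32.34 g
Efficiency = 19.3 / 32.34 = 0.5968 = 59.7%

59.7%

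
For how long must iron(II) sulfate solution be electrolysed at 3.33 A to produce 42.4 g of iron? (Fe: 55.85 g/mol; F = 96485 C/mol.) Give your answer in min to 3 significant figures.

733 min

n(Fe) = 42.4 / 55.85 = 0.7592 mol
Fe²⁺ + 2e⁻ → Fe, so n(e⁻) = 2 × 0.7592 = 1.518 mol
Q = 1.518 × 96485 = 1.465×10^5 C
t = Q / I = 1.465×10^5 / 3.33 = 43990 s = 733 min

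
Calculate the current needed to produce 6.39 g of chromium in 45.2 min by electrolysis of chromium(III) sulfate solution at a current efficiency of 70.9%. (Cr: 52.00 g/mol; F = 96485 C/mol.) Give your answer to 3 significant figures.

18.5 A

n(Cr) = 6.39 / 52.00 = 0.1229 mol
Cr³⁺ + 3e⁻ → Cr, so n(e⁻) = 3 × 0.1229 = 0.3687 mol
Q = 0.3687 × 96485 / 0.709 = 50170 C
I = Q / t = 50170 / 2712 s = 18.5 A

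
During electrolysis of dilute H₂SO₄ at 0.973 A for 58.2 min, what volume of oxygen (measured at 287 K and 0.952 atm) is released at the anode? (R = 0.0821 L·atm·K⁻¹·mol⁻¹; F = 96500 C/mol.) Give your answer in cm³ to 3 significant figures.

Q = 0.973 A × 3492 s = 3398 C
n(e⁻) = Q/F = 3398/96500 = 0.03521 mol
2H₂O → O₂ + 4H⁺ + 4e⁻, so n(O₂) = 0.03521 / 4 = 0.008803 mol
V = nRT/P = 0.008803 × 0.0821 × 287 / 0.952 = 0.2179 L
= 218 cm³

218 cm³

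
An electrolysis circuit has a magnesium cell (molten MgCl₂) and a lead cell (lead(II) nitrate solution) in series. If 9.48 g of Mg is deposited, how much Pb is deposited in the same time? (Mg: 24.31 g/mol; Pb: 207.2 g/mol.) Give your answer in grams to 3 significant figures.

n(Mg) = 9.48 / 24.31 = 0.3900 mol
Mg²⁺ + 2e⁻ → Mg, so n(e⁻) = 2 × 0.3900 = 0.7800 mol
In series, the same 0.7800 mol of electrons flows through the second cell.
Pb²⁺ + 2e⁻ → Pb, so n(Pb) = 0.7800 / 2 = 0.3900 mol
m(Pb) = 0.3900 × 207.2 = 80.8 g

80.8 g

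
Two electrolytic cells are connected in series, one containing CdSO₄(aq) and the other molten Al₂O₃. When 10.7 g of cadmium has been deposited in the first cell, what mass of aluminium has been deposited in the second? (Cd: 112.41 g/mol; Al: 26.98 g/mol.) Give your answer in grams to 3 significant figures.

1.71 g

n(Cd) = 10.7 / 112.41 = 0.09519 mol
Cd²⁺ + 2e⁻ → Cd, so n(e⁻) = 2 × 0.09519 = 0.1904 mol
Same current for the same time ⇒ same n(e⁻) = 0.1904 mol in both cells.
Al³⁺ + 3e⁻ → Al, so n(Al) = 0.1904 / 3 = 0.06347 mol
m(Al) = 0.06347 × 26.98 = 1.71 g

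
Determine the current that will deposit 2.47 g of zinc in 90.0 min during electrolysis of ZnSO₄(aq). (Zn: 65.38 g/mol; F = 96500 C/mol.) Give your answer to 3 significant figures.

1.35 A

n(Zn) = 2.47 / 65.38 = 0.03778 mol
Zn²⁺ + 2e⁻ → Zn, so n(e⁻) = 2 × 0.03778 = 0.07556 mol
Q = 0.07556 × 96500 = 7292 C
I = Q / t = 7292 / 5400 s = 1.35 A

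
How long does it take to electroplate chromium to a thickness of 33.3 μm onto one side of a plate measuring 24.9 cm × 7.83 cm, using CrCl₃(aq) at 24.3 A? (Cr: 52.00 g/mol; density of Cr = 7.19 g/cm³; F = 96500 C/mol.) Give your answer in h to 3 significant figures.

0.297 h

Plated area = 24.9 × 7.83 = 195.0 cm²
Volume = 195.0 × 33.3×10⁻⁴ cm = 0.6494 cm³
m(Cr) = 0.6494 × 7.19 = 4.669 g
n(Cr) = 4.669 / 52.00 = 0.08979 mol; n(e⁻) = 3 × 0.08979 = 0.2694 mol
Q = 0.2694 × 96500 = 26000 C
t = 26000 / 24.3 = 1070 s = 0.297 h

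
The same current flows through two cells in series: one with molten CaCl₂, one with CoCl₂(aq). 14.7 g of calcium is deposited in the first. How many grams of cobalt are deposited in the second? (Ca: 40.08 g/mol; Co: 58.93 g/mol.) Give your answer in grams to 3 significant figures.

21.6 g

n(Ca) = 14.7 / 40.08 = 0.3668 mol
Ca²⁺ + 2e⁻ → Ca, so n(e⁻) = 2 × 0.3668 = 0.7336 mol
Same current for the same time ⇒ same n(e⁻) = 0.7336 mol in both cells.
Co²⁺ + 2e⁻ → Co, so n(Co) = 0.7336 / 2 = 0.3668 mol
m(Co) = 0.3668 × 58.93 = 21.6 g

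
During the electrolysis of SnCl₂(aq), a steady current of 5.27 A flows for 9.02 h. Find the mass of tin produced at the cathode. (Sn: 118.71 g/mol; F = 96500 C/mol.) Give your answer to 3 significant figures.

105 g

Q = 5.27 A × 32472 s = 1.711×10^5 C
n(e⁻) = Q/F = 1.711×10^5/96500 = 1.773 mol
Sn²⁺ + 2e⁻ → Sn, so n(Sn) = 1.773 / 2 = 0.8865 mol
m = 0.8865 × 118.71 = 105 g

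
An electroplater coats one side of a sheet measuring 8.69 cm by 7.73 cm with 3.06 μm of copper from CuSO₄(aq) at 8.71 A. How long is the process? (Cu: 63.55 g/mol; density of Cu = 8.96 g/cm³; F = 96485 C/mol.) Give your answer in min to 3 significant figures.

1.07 min

Plated area = 8.69 × 7.73 = 67.17 cm²
Volume = 67.17 × 3.06×10⁻⁴ cm = 0.02055 cm³
m(Cu) = 0.02055 × 8.96 = 0.1841 g
n(Cu) = 0.1841 / 63.55 = 0.002897 mol; n(e⁻) = 2 × 0.002897 = 0.005794 mol
Q = 0.005794 × 96485 = 559.0 C
t = 559.0 / 8.71 = 64.18 s = 1.07 min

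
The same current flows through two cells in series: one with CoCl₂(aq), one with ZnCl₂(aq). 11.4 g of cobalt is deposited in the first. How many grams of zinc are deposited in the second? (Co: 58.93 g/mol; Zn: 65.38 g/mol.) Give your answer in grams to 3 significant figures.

12.6 g

n(Co) = 11.4 / 58.93 = 0.1934 mol
Co²⁺ + 2e⁻ → Co, so n(e⁻) = 2 × 0.1934 = 0.3868 mol
Same current for the same time ⇒ same n(e⁻) = 0.3868 mol in both cells.
Zn²⁺ + 2e⁻ → Zn, so n(Zn) = 0.3868 / 2 = 0.1934 mol
m(Zn) = 0.1934 × 65.38 = 12.6 g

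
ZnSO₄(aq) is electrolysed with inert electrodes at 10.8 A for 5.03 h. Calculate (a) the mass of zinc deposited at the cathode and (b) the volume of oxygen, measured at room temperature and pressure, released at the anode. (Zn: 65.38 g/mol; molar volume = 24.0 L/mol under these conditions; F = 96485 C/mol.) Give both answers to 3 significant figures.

66.3 g Zn; 12.2 L O₂

Q = 10.8 × 18108 = 1.956×10^5 C; n(e⁻) = 1.956×10^5 / 96485 = 2.027 mol
Cathode: Zn²⁺ + 2e⁻ → Zn → n(Zn) = 2.027/2 = 1.014 mol → 66.3 g
Anode: 2H₂O → O₂ + 4H⁺ + 4e⁻ → n(O₂) = 2.027/4 = 0.5068 mol → 12.2 L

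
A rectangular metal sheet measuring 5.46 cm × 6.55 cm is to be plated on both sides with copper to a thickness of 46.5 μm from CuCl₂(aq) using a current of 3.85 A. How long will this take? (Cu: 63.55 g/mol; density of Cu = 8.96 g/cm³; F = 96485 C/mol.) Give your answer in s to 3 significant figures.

2350 s

Plated area = 2 × 5.46 × 6.55 = 71.53 cm²
Volume = 71.53 × 46.5×10⁻⁴ cm = 0.3326 cm³
m(Cu) = 0.3326 × 8.96 = 2.980 g
n(Cu) = 2.980 / 63.55 = 0.04689 mol; n(e⁻) = 2 × 0.04689 = 0.09378 mol
Q = 0.09378 × 96485 = 9048 C
t = 9048 / 3.85 = 2350 s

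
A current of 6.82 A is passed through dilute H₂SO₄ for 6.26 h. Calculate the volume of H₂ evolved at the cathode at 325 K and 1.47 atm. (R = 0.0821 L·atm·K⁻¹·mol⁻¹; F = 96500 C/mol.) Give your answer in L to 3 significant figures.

Charge passed = 6.82 × 22536 = 1.537×10^5 C
n(e⁻) = Q/F = 1.537×10^5/96500 = 1.593 mol
2H⁺ + 2e⁻ → H₂, so n(H₂) = 1.593 / 2 = 0.7965 mol
V = nRT/P = 0.7965 × 0.0821 × 325 / 1.47 = 14.46 L

14.5 L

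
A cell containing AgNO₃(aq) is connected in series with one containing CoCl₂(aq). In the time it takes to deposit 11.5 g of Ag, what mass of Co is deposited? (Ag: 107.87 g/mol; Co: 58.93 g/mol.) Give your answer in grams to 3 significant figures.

n(Ag) = 11.5 / 107.87 = 0.1066 mol
Ag⁺ + e⁻ → Ag, so n(e⁻) = 0.1066 mol
In series, the same 0.1066 mol of electrons flows through the second cell.
Co²⁺ + 2e⁻ → Co, so n(Co) = 0.1066 / 2 = 0.05330 mol
m(Co) = 0.05330 × 58.93 = 3.14 g

3.14 g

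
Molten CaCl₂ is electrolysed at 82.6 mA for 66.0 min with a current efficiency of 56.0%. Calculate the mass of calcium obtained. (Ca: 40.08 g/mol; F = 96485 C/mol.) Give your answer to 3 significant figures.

0.0380 g

Q = 0.0826 × 3960 = 327.1 C
n(e⁻) = 327.1 / 96485 = 0.003390 mol
Ca²⁺ + 2e⁻ → Ca, so theoretical m(Ca) = 0.001695 × 40.08 = 0.06794 g
Actual mass = 56.0% × 0.06794 = 0.0380 g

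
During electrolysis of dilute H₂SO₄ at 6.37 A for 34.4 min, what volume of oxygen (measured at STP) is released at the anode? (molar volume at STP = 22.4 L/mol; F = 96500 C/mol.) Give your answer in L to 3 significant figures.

Q = 6.37 A × 2064 s = 13150 C
n(e⁻) = 13150 / 96500 = 0.1363 mol
2H₂O → O₂ + 4H⁺ + 4e⁻, so n(O₂) = 0.1363 / 4 = 0.03408 mol
V = 0.03408 × 22.4 = 0.7634 L

0.763 L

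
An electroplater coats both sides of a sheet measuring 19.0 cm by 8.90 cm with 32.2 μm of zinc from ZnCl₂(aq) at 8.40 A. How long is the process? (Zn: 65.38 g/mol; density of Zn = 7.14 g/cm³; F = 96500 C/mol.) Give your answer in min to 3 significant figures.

Plated area = 2 × 19.0 × 8.90 = 338.2 cm²
Volume = 338.2 × 32.2×10⁻⁴ cm = 1.089 cm³
m(Zn) = 1.089 × 7.14 = 7.775 g
n(Zn) = 7.775 / 65.38 = 0.1189 mol; n(e⁻) = 2 × 0.1189 = 0.2378 mol
Q = 0.2378 × 96500 = 22950 C
t = 22950 / 8.40 = 2732 s = 45.5 min

45.5 min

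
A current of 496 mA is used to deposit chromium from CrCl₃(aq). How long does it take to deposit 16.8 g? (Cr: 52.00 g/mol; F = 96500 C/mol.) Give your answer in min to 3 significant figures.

n(Cr) = 16.8 / 52.00 = 0.3231 mol
Cr³⁺ + 3e⁻ → Cr, so n(e⁻) = 3 × 0.3231 = 0.9693 mol
Q = 0.9693 × 96500 = 93540 C
t = Q / I = 93540 / 0.496 = 1.886×10^5 s = 3140 min

3140 min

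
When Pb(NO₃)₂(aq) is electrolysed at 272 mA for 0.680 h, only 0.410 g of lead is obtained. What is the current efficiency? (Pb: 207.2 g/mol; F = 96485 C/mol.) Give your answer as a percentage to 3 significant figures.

Q = 0.272 × 2448 = 665.9 C
n(e⁻) = 665.9 / 96485 = 0.006902 mol
Pb²⁺ + 2e⁻ → Pb, so theoretical n(Pb) = 0.003451 mol → 0.7150 g
Efficiency = 0.410 / 0.7150 = 0.5734 = 57.3%

57.3%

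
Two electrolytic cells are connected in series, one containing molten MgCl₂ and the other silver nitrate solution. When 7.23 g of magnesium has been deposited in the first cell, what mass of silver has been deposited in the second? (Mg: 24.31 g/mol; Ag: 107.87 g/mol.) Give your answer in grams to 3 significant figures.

64.2 g

n(Mg) = 7.23 / 24.31 = 0.2974 mol
Mg²⁺ + 2e⁻ → Mg, so n(e⁻) = 2 × 0.2974 = 0.5948 mol
In series, the same 0.5948 mol of electrons flows through the second cell.
Ag⁺ + e⁻ → Ag, so n(Ag) = 0.5948 mol
m(Ag) = 0.5948 × 107.87 = 64.2 g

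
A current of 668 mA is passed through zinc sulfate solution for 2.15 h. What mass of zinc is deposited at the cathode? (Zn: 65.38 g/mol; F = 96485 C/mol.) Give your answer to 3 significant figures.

1.75 g

Q = It = 0.668 × 7740 = 5170 C
n(e⁻) = 5170 / 96485 = 0.05358 mol
Zn²⁺ + 2e⁻ → Zn, so n(Zn) = 0.05358 / 2 = 0.02679 mol
m = 0.02679 × 65.38 = 1.75 g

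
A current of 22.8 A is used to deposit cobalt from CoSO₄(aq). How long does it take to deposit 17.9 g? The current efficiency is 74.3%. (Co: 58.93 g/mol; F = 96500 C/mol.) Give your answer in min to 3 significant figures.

57.7 min

n(Co) = 17.9 / 58.93 = 0.3038 mol
Co²⁺ + 2e⁻ → Co, so n(e⁻) = 2 × 0.3038 = 0.6076 mol
Q = 0.6076 × 96500 / 0.743 = 78910 C
t = Q / I = 78910 / 22.8 = 3461 s = 57.7 min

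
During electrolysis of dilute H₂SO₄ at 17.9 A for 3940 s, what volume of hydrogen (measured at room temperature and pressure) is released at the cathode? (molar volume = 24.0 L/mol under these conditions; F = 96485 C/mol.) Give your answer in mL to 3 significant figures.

Charge passed = 17.9 × 3940 = 70530 C
n(e⁻) = Q/F = 70530/96485 = 0.7310 mol
2H⁺ + 2e⁻ → H₂, so n(H₂) = 0.7310 / 2 = 0.3655 mol
V = 0.3655 × 24.0 = 8.772 L
= 8770 mL

8770 mL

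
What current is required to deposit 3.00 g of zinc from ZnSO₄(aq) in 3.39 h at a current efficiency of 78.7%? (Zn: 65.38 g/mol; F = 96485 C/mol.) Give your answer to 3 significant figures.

n(Zn) = 3.00 / 65.38 = 0.04589 mol
Zn²⁺ + 2e⁻ → Zn, so n(e⁻) = 2 × 0.04589 = 0.09178 mol
Q = 0.09178 × 96485 / 0.787 = 11250 C
I = Q / t = 11250 / 12204 s = 0.922 A

0.922 A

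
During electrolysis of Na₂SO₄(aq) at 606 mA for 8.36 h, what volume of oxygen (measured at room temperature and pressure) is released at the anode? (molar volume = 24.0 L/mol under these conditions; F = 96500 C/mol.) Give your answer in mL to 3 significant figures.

1130 mL

Charge passed = 0.606 × 30096 = 18240 C
Moles of electrons = 18240 / 96500 = 0.1890 mol
2H₂O → O₂ + 4H⁺ + 4e⁻, so n(O₂) = 0.1890 / 4 = 0.04725 mol
V = 0.04725 × 24.0 = 1.134 L
= 1130 mL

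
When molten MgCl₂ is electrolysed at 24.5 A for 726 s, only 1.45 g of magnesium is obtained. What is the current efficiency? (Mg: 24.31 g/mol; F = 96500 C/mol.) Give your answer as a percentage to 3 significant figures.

Q = 24.5 × 726 = 17790 C
n(e⁻) = 17790 / 96500 = 0.1844 mol
Mg²⁺ + 2e⁻ → Mg, so theoretical n(Mg) = 0.09220 mol → 2.241 g
Efficiency = 1.45 / 2.241 = 0.6470 = 64.7%

64.7%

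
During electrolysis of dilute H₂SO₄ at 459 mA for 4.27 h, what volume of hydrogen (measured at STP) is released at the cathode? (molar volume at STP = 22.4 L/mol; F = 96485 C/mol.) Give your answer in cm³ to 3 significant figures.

Q = 0.459 A × 15372 s = 7056 C
Moles of electrons = 7056 / 96485 = 0.07313 mol
2H⁺ + 2e⁻ → H₂, so n(H₂) = 0.07313 / 2 = 0.03657 mol
V = 0.03657 × 22.4 = 0.8192 L
= 819 cm³

819 cm³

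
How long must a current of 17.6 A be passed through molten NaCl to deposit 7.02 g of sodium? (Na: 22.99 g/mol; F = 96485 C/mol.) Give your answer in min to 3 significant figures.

n(Na) = 7.02 / 22.99 = 0.3054 mol
Na⁺ + e⁻ → Na, so n(e⁻) = 0.3054 mol
Q = 0.3054 × 96485 = 29470 C
t = Q / I = 29470 / 17.6 = 1674 s = 27.9 min

27.9 min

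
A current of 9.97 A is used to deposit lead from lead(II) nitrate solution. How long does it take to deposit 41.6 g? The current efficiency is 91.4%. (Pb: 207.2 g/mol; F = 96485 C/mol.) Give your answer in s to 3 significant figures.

4250 s

n(Pb) = 41.6 / 207.2 = 0.2008 mol
Pb²⁺ + 2e⁻ → Pb, so n(e⁻) = 2 × 0.2008 = 0.4016 mol
Q = 0.4016 × 96485 / 0.914 = 42390 C
t = Q / I = 42390 / 9.97 = 4252 s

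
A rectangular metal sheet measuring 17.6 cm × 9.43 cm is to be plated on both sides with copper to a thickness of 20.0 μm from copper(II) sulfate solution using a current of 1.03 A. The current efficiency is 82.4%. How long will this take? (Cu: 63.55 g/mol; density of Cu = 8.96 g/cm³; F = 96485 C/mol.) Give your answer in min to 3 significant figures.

355 min

Plated area = 2 × 17.6 × 9.43 = 331.9 cm²
Volume = 331.9 × 20.0×10⁻⁴ cm = 0.6638 cm³
m(Cu) = 0.6638 × 8.96 = 5.948 g
n(Cu) = 5.948 / 63.55 = 0.09360 mol; n(e⁻) = 2 × 0.09360 = 0.1872 mol
Q = 0.1872 × 96485 / 0.824 = 21920 C
t = 21920 / 1.03 = 21280 s = 355 min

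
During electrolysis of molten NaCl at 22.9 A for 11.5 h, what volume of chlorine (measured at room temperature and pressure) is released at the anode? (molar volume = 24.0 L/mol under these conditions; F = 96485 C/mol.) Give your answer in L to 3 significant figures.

Q = It = 22.9 × 41400 = 9.481×10^5 C
n(e⁻) = Q/F = 9.481×10^5/96485 = 9.826 mol
2Cl⁻ → Cl₂ + 2e⁻, so n(Cl₂) = 9.826 / 2 = 4.913 mol
V = 4.913 × 24.0 = 117.9 L

118 L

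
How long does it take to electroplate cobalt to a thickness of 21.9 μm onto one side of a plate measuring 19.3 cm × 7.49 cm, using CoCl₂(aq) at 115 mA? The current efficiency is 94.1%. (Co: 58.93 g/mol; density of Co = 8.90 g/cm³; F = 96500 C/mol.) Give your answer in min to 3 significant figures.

1420 min

Plated area = 19.3 × 7.49 = 144.6 cm²
Volume = 144.6 × 21.9×10⁻⁴ cm = 0.3167 cm³
m(Co) = 0.3167 × 8.90 = 2.819 g
n(Co) = 2.819 / 58.93 = 0.04784 mol; n(e⁻) = 2 × 0.04784 = 0.09568 mol
Q = 0.09568 × 96500 / 0.941 = 9812 C
t = 9812 / 0.115 = 85320 s = 1420 min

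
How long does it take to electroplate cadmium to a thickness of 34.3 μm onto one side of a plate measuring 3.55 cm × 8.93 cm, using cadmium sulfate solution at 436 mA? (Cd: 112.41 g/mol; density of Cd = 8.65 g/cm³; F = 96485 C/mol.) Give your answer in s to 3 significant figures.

3700 s

Plated area = 3.55 × 8.93 = 31.70 cm²
Volume = 31.70 × 34.3×10⁻⁴ cm = 0.1087 cm³
m(Cd) = 0.1087 × 8.65 = 0.9403 g
n(Cd) = 0.9403 / 112.41 = 0.008365 mol; n(e⁻) = 2 × 0.008365 = 0.01673 mol
Q = 0.01673 × 96485 = 1614 C
t = 1614 / 0.436 = 3702 s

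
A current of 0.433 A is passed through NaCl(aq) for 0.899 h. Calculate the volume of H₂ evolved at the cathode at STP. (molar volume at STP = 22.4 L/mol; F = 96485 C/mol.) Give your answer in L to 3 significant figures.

Q = It = 0.433 × 3236.4 = 1401 C
n(e⁻) = 1401 / 96485 = 0.01452 mol
2H⁺ + 2e⁻ → H₂, so n(H₂) = 0.01452 / 2 = 0.007260 mol
V = 0.007260 × 22.4 = 0.1626 L

0.163 L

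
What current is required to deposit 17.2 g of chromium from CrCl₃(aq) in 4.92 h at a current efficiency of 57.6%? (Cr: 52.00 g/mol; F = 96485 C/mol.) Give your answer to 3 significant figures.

n(Cr) = 17.2 / 52.00 = 0.3308 mol
Cr³⁺ + 3e⁻ → Cr, so n(e⁻) = 3 × 0.3308 = 0.9924 mol
Q = 0.9924 × 96485 / 0.576 = 1.662×10^5 C
I = Q / t = 1.662×10^5 / 17712 s = 9.38 A

9.38 A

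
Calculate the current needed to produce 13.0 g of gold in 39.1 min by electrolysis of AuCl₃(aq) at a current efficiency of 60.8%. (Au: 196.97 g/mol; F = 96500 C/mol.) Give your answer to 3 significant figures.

n(Au) = 13.0 / 196.97 = 0.06600 mol
Au³⁺ + 3e⁻ → Au, so n(e⁻) = 3 × 0.06600 = 0.1980 mol
Q = 0.1980 × 96500 / 0.608 = 31430 C
I = Q / t = 31430 / 2346 s = 13.4 A

13.4 A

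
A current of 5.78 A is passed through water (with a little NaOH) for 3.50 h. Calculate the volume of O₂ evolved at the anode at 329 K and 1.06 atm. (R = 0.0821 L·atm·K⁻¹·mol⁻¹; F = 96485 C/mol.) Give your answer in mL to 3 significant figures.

Charge passed = 5.78 × 12600 = 72830 C
n(e⁻) = 72830 / 96485 = 0.7548 mol
2H₂O → O₂ + 4H⁺ + 4e⁻, so n(O₂) = 0.7548 / 4 = 0.1887 mol
V = nRT/P = 0.1887 × 0.0821 × 329 / 1.06 = 4.808 L
= 4810 mL

4810 mL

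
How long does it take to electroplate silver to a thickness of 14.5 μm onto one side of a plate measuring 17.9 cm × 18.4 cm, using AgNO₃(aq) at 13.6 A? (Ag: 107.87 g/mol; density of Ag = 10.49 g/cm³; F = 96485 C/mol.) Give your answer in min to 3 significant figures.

Plated area = 17.9 × 18.4 = 329.4 cm²
Volume = 329.4 × 14.5×10⁻⁴ cm = 0.4776 cm³
m(Ag) = 0.4776 × 10.49 = 5.010 g
n(Ag) = 5.010 / 107.87 = 0.04644 mol; n(e⁻) = 0.04644 mol
Q = 0.04644 × 96485 = 4481 C
t = 4481 / 13.6 = 329.5 s = 5.49 min

5.49 min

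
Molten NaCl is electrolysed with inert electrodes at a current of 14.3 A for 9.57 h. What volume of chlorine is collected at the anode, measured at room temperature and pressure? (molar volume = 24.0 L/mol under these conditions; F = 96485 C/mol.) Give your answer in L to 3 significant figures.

Q = 14.3 A × 34452 s = 4.927×10^5 C
Moles of electrons = 4.927×10^5 / 96485 = 5.106 mol
2Cl⁻ → Cl₂ + 2e⁻, so n(Cl₂) = 5.106 / 2 = 2.553 mol
V = 2.553 × 24.0 = 61.27 L

61.3 L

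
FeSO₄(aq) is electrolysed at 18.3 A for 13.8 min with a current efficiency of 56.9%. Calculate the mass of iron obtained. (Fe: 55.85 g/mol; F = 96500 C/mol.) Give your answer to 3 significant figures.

2.49 g

Q = 18.3 × 828 = 15150 C
n(e⁻) = 15150 / 96500 = 0.1570 mol
Fe²⁺ + 2e⁻ → Fe, so theoretical m(Fe) = 0.07850 × 55.85 = 4.384 g
Actual mass = 56.9% × 4.384 = 2.49 g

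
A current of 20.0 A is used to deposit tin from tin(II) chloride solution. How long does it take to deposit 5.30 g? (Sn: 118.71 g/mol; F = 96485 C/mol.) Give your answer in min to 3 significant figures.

7.18 min

n(Sn) = 5.30 / 118.71 = 0.04465 mol
Sn²⁺ + 2e⁻ → Sn, so n(e⁻) = 2 × 0.04465 = 0.08930 mol
Q = 0.08930 × 96485 = 8616 C
t = Q / I = 8616 / 20.0 = 430.8 s = 7.18 min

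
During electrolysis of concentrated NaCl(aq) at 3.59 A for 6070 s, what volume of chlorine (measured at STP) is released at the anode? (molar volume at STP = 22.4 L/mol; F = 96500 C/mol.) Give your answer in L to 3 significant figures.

2.53 L

Charge passed = 3.59 × 6070 = 21790 C
n(e⁻) = Q/F = 21790/96500 = 0.2258 mol
2Cl⁻ → Cl₂ + 2e⁻, so n(Cl₂) = 0.2258 / 2 = 0.1129 mol
V = 0.1129 × 22.4 = 2.529 L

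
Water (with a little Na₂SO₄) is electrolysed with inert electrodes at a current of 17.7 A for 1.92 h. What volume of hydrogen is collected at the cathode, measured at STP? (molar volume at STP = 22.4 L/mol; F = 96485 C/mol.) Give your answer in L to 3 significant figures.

Q = It = 17.7 × 6912 = 1.223×10^5 C
Moles of electrons = 1.223×10^5 / 96485 = 1.268 mol
2H⁺ + 2e⁻ → H₂, so n(H₂) = 1.268 / 2 = 0.6340 mol
V = 0.6340 × 22.4 = 14.20 L

14.2 L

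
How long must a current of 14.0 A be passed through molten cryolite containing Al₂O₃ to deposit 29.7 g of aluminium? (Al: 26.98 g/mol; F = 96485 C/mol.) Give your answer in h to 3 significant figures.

6.32 h

n(Al) = 29.7 / 26.98 = 1.101 mol
Al³⁺ + 3e⁻ → Al, so n(e⁻) = 3 × 1.101 = 3.303 mol
Q = 3.303 × 96485 = 3.187×10^5 C
t = Q / I = 3.187×10^5 / 14.0 = 22760 s = 6.32 h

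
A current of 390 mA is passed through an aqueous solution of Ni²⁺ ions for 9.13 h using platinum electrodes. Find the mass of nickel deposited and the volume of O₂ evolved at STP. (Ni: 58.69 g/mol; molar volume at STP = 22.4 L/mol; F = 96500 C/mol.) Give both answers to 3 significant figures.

3.90 g Ni; 0.744 L O₂

Q = 0.390 × 32868 = 12820 C; n(e⁻) = 12820 / 96500 = 0.1328 mol
Cathode: Ni²⁺ + 2e⁻ → Ni → n(Ni) = 0.1328/2 = 0.06640 mol → 3.90 g
Anode: 2H₂O → O₂ + 4H⁺ + 4e⁻ → n(O₂) = 0.1328/4 = 0.03320 mol → 0.744 L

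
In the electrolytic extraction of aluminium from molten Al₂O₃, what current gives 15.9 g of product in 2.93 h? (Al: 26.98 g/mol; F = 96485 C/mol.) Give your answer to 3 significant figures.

n(Al) = 15.9 / 26.98 = 0.5893 mol
Al³⁺ + 3e⁻ → Al, so n(e⁻) = 3 × 0.5893 = 1.768 mol
Q = 1.768 × 96485 = 1.706×10^5 C
I = Q / t = 1.706×10^5 / 10548 s = 16.2 A

16.2 A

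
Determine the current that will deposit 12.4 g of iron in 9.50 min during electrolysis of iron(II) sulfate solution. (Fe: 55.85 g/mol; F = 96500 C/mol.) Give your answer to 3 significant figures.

75.2 A

n(Fe) = 12.4 / 55.85 = 0.2220 mol
Fe²⁺ + 2e⁻ → Fe, so n(e⁻) = 2 × 0.2220 = 0.4440 mol
Q = 0.4440 × 96500 = 42850 C
I = Q / t = 42850 / 570 s = 75.2 A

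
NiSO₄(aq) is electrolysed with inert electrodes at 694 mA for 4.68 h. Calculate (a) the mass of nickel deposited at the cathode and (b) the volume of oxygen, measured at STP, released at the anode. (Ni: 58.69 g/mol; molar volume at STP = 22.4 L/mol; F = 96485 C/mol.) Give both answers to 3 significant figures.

Q = 0.694 × 16848 = 11690 C; n(e⁻) = 11690 / 96485 = 0.1212 mol
Cathode: Ni²⁺ + 2e⁻ → Ni → n(Ni) = 0.1212/2 = 0.06060 mol → 3.56 g
Anode: 2H₂O → O₂ + 4H⁺ + 4e⁻ → n(O₂) = 0.1212/4 = 0.03030 mol → 0.679 L

3.56 g Ni; 0.679 L O₂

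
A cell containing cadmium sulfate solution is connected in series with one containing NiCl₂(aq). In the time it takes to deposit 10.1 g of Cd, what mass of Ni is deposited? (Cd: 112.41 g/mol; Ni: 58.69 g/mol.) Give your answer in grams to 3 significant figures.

5.27 g

n(Cd) = 10.1 / 112.41 = 0.08985 mol
Cd²⁺ + 2e⁻ → Cd, so n(e⁻) = 2 × 0.08985 = 0.1797 mol
The cells are in series, so the same charge (and hence the same n(e⁻) = 0.1797 mol) passes through both.
Ni²⁺ + 2e⁻ → Ni, so n(Ni) = 0.1797 / 2 = 0.08985 mol
m(Ni) = 0.08985 × 58.69 = 5.27 g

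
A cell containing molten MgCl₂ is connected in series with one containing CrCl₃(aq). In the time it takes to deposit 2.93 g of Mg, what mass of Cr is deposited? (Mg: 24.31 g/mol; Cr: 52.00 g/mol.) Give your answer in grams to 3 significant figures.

n(Mg) = 2.93 / 24.31 = 0.1205 mol
Mg²⁺ + 2e⁻ → Mg, so n(e⁻) = 2 × 0.1205 = 0.2410 mol
Since the cells are in series, n(e⁻) in the Cr cell is also 0.2410 mol.
Cr³⁺ + 3e⁻ → Cr, so n(Cr) = 0.2410 / 3 = 0.08033 mol
m(Cr) = 0.08033 × 52.00 = 4.18 g

4.18 g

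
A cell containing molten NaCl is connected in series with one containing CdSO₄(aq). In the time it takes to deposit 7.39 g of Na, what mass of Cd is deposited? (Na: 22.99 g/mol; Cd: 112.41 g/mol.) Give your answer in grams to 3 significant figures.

18.1 g

n(Na) = 7.39 / 22.99 = 0.3214 mol
Na⁺ + e⁻ → Na, so n(e⁻) = 0.3214 mol
In series, the same 0.3214 mol of electrons flows through the second cell.
Cd²⁺ + 2e⁻ → Cd, so n(Cd) = 0.3214 / 2 = 0.1607 mol
m(Cd) = 0.1607 × 112.41 = 18.1 g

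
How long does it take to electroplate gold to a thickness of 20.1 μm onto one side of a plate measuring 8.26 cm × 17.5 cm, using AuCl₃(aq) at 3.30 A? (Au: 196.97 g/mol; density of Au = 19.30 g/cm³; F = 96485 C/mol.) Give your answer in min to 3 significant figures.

41.6 min

Plated area = 8.26 × 17.5 = 144.6 cm²
Volume = 144.6 × 20.1×10⁻⁴ cm = 0.2906 cm³
m(Au) = 0.2906 × 19.30 = 5.609 g
n(Au) = 5.609 / 196.97 = 0.02848 mol; n(e⁻) = 3 × 0.02848 = 0.08544 mol
Q = 0.08544 × 96485 = 8244 C
t = 8244 / 3.30 = 2498 s = 41.6 min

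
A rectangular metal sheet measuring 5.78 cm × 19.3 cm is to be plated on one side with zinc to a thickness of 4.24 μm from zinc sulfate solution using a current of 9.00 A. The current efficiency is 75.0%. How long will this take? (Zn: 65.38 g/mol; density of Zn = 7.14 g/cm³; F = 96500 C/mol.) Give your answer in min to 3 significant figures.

Plated area = 5.78 × 19.3 = 111.6 cm²
Volume = 111.6 × 4.24×10⁻⁴ cm = 0.04732 cm³
m(Zn) = 0.04732 × 7.14 = 0.3379 g
n(Zn) = 0.3379 / 65.38 = 0.005168 mol; n(e⁻) = 2 × 0.005168 = 0.01034 mol
Q = 0.01034 × 96500 / 0.750 = 1330 C
t = 1330 / 9.00 = 147.8 s = 2.46 min

2.46 min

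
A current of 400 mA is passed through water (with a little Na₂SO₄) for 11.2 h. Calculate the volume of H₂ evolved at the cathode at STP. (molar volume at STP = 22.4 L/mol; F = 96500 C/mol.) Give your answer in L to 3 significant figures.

Charge passed = 0.400 × 40320 = 16130 C
Moles of electrons = 16130 / 96500 = 0.1672 mol
2H⁺ + 2e⁻ → H₂, so n(H₂) = 0.1672 / 2 = 0.08360 mol
V = 0.08360 × 22.4 = 1.873 L

1.87 L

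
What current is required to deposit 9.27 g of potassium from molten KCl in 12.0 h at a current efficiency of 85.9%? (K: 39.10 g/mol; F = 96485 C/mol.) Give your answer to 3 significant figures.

0.616 A

n(K) = 9.27 / 39.10 = 0.2371 mol
K⁺ + e⁻ → K, so n(e⁻) = 0.2371 mol
Q = 0.2371 × 96485 / 0.859 = 26630 C
I = Q / t = 26630 / 43200 s = 0.616 A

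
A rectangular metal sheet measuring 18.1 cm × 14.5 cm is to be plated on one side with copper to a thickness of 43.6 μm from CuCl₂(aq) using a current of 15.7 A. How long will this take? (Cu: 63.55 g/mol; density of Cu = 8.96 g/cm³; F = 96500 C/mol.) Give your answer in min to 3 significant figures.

Plated area = 18.1 × 14.5 = 262.5 cm²
Volume = 262.5 × 43.6×10⁻⁴ cm = 1.145 cm³
m(Cu) = 1.145 × 8.96 = 10.26 g
n(Cu) = 10.26 / 63.55 = 0.1614 mol; n(e⁻) = 2 × 0.1614 = 0.3228 mol
Q = 0.3228 × 96500 = 31150 C
t = 31150 / 15.7 = 1984 s = 33.1 min

33.1 min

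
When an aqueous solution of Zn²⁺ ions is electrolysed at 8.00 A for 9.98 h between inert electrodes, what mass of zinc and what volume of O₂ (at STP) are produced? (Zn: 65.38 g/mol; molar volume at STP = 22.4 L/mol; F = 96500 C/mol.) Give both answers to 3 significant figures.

97.4 g Zn; 16.7 L O₂

Q = 8.00 × 35928 = 2.874×10^5 C; n(e⁻) = 2.874×10^5 / 96500 = 2.978 mol
Cathode: Zn²⁺ + 2e⁻ → Zn → n(Zn) = 2.978/2 = 1.489 mol → 97.4 g
Anode: 2H₂O → O₂ + 4H⁺ + 4e⁻ → n(O₂) = 2.978/4 = 0.7445 mol → 16.7 L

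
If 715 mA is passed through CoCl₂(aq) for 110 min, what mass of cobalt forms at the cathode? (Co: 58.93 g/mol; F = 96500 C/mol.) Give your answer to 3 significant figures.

Charge passed = 0.715 × 6600 = 4719 C
Moles of electrons = 4719 / 96500 = 0.04890 mol
Co²⁺ + 2e⁻ → Co, so n(Co) = 0.04890 / 2 = 0.02445 mol
m = 0.02445 × 58.93 = 1.44 g

1.44 g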